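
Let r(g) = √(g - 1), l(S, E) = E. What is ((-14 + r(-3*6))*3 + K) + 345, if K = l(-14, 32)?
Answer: 335 + 3*I*√19 ≈ 335.0 + 13.077*I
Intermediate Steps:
K = 32
r(g) = √(-1 + g)
((-14 + r(-3*6))*3 + K) + 345 = ((-14 + √(-1 - 3*6))*3 + 32) + 345 = ((-14 + √(-1 - 18))*3 + 32) + 345 = ((-14 + √(-19))*3 + 32) + 345 = ((-14 + I*√19)*3 + 32) + 345 = ((-42 + 3*I*√19) + 32) + 345 = (-10 + 3*I*√19) + 345 = 335 + 3*I*√19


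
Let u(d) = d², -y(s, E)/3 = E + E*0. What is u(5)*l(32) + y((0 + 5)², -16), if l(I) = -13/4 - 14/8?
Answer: -77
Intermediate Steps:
y(s, E) = -3*E (y(s, E) = -3*(E + E*0) = -3*(E + 0) = -3*E)
l(I) = -5 (l(I) = -13*¼ - 14*⅛ = -13/4 - 7/4 = -5)
u(5)*l(32) + y((0 + 5)², -16) = 5²*(-5) - 3*(-16) = 25*(-5) + 48 = -125 + 48 = -77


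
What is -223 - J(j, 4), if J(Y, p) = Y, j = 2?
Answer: -225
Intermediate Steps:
-223 - J(j, 4) = -223 - 1*2 = -223 - 2 = -225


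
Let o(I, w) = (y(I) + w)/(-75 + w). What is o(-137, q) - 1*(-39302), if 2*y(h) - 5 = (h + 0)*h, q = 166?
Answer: 3586035/91 ≈ 39407.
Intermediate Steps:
y(h) = 5/2 + h²/2 (y(h) = 5/2 + ((h + 0)*h)/2 = 5/2 + (h*h)/2 = 5/2 + h²/2)
o(I, w) = (5/2 + w + I²/2)/(-75 + w) (o(I, w) = ((5/2 + I²/2) + w)/(-75 + w) = (5/2 + w + I²/2)/(-75 + w))
o(-137, q) - 1*(-39302) = (5 + (-137)² + 2*166)/(2*(-75 + 166)) - 1*(-39302) = (½)*(5 + 18769 + 332)/91 + 39302 = (½)*(1/91)*19106 + 39302 = 9553/91 + 39302 = 3586035/91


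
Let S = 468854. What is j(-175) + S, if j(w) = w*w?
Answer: 499479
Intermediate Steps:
j(w) = w²
j(-175) + S = (-175)² + 468854 = 30625 + 468854 = 499479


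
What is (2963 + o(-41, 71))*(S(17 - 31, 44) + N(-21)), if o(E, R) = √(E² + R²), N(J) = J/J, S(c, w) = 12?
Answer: 38519 + 13*√6722 ≈ 39585.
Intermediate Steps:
N(J) = 1
(2963 + o(-41, 71))*(S(17 - 31, 44) + N(-21)) = (2963 + √((-41)² + 71²))*(12 + 1) = (2963 + √(1681 + 5041))*13 = (2963 + √6722)*13 = 38519 + 13*√6722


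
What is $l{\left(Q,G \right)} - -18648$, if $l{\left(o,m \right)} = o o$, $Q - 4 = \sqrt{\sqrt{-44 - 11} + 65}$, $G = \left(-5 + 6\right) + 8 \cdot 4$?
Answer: $18648 + \left(4 + \sqrt{65 + i \sqrt{55}}\right)^{2} \approx 18794.0 + 11.09 i$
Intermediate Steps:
$G = 33$ ($G = 1 + 32 = 33$)
$Q = 4 + \sqrt{65 + i \sqrt{55}}$ ($Q = 4 + \sqrt{\sqrt{-44 - 11} + 65} = 4 + \sqrt{\sqrt{-55} + 65} = 4 + \sqrt{i \sqrt{55} + 65} = 4 + \sqrt{65 + i \sqrt{55}} \approx 12.075 + 0.45919 i$)
$l{\left(o,m \right)} = o^{2}$
$l{\left(Q,G \right)} - -18648 = \left(4 + \sqrt{65 + i \sqrt{55}}\right)^{2} - -18648 = \left(4 + \sqrt{65 + i \sqrt{55}}\right)^{2} + 18648 = 18648 + \left(4 + \sqrt{65 + i \sqrt{55}}\right)^{2}$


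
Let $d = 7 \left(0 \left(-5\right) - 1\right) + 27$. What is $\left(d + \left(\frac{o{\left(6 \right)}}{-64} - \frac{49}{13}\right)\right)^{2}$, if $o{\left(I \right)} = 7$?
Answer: $\frac{179908569}{692224} \approx 259.9$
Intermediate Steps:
$d = 20$ ($d = 7 \left(0 - 1\right) + 27 = 7 \left(-1\right) + 27 = -7 + 27 = 20$)
$\left(d + \left(\frac{o{\left(6 \right)}}{-64} - \frac{49}{13}\right)\right)^{2} = \left(20 + \left(\frac{7}{-64} - \frac{49}{13}\right)\right)^{2} = \left(20 + \left(7 \left(- \frac{1}{64}\right) - \frac{49}{13}\right)\right)^{2} = \left(20 - \frac{3227}{832}\right)^{2} = \left(\frac{13413}{832}\right)^{2} = \frac{179908569}{692224}$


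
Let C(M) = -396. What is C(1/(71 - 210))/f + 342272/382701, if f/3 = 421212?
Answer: 1091807251/1221198891 ≈ 0.89404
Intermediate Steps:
f = 1263636 (f = 3*421212 = 1263636)
C(1/(71 - 210))/f + 342272/382701 = -396/1263636 + 342272/382701 = -396*1/1263636 + 342272*(1/382701) = -1/3191 + 342272/382701 = 1091807251/1221198891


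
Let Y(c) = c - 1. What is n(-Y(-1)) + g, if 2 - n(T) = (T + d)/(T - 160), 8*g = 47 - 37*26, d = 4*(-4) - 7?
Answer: -71105/632 ≈ -112.51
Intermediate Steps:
d = -23 (d = -16 - 7 = -23)
Y(c) = -1 + c
g = -915/8 (g = (47 - 37*26)/8 = (47 - 962)/8 = (⅛)*(-915) = -915/8 ≈ -114.38)
n(T) = 2 - (-23 + T)/(-160 + T) (n(T) = 2 - (T - 23)/(T - 160) = 2 - (-23 + T)/(-160 + T))
n(-Y(-1)) + g = (-297 - (-1 - 1))/(-160 - (-1 - 1)) - 915/8 = (-297 - 1*(-2))/(-160 - 1*(-2)) - 915/8 = (-297 + 2)/(-160 + 2) - 915/8 = -295/(-158) - 915/8 = -1/158*(-295) - 915/8 = 295/158 - 915/8 = -71105/632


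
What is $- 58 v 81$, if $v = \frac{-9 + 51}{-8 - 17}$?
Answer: $\frac{197316}{25} \approx 7892.6$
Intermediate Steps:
$v = - \frac{42}{25}$ ($v = \frac{42}{-25} = 42 \left(- \frac{1}{25}\right) = - \frac{42}{25} \approx -1.68$)
$- 58 v 81 = \left(-58\right) \left(- \frac{42}{25}\right) 81 = \frac{2436}{25} \cdot 81 = \frac{197316}{25}$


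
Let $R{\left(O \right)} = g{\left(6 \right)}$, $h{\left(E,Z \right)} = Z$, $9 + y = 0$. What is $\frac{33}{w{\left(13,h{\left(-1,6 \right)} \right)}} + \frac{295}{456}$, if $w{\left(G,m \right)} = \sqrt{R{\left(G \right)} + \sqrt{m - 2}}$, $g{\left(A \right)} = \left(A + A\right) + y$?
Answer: $\frac{295}{456} + \frac{33 \sqrt{5}}{5} \approx 15.405$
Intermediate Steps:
$y = -9$ ($y = -9 + 0 = -9$)
$g{\left(A \right)} = -9 + 2 A$ ($g{\left(A \right)} = \left(A + A\right) - 9 = 2 A - 9 = -9 + 2 A$)
$R{\left(O \right)} = 3$ ($R{\left(O \right)} = -9 + 2 \cdot 6 = -9 + 12 = 3$)
$w{\left(G,m \right)} = \sqrt{3 + \sqrt{-2 + m}}$ ($w{\left(G,m \right)} = \sqrt{3 + \sqrt{m - 2}} = \sqrt{3 + \sqrt{-2 + m}}$)
$\frac{33}{w{\left(13,h{\left(-1,6 \right)} \right)}} + \frac{295}{456} = \frac{33}{\sqrt{3 + \sqrt{-2 + 6}}} + \frac{295}{456} = \frac{33}{\sqrt{3 + \sqrt{4}}} + 295 \cdot \frac{1}{456} = \frac{33}{\sqrt{3 + 2}} + \frac{295}{456} = \frac{33}{\sqrt{5}} + \frac{295}{456} = 33 \frac{\sqrt{5}}{5} + \frac{295}{456} = \frac{33 \sqrt{5}}{5} + \frac{295}{456} = \frac{295}{456} + \frac{33 \sqrt{5}}{5}$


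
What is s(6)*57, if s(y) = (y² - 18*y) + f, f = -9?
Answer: -4617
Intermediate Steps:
s(y) = -9 + y² - 18*y (s(y) = (y² - 18*y) - 9 = -9 + y² - 18*y)
s(6)*57 = (-9 + 6² - 18*6)*57 = (-9 + 36 - 108)*57 = -81*57 = -4617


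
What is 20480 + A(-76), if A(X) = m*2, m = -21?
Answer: 20438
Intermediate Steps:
A(X) = -42 (A(X) = -21*2 = -42)
20480 + A(-76) = 20480 - 42 = 20438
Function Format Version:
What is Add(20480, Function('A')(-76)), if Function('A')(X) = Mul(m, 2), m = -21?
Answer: 20438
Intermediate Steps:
Function('A')(X) = -42 (Function('A')(X) = Mul(-21, 2) = -42)
Add(20480, Function('A')(-76)) = Add(20480, -42) = 20438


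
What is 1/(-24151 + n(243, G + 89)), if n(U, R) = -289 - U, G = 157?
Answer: -1/24683 ≈ -4.0514e-5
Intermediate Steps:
1/(-24151 + n(243, G + 89)) = 1/(-24151 + (-289 - 1*243)) = 1/(-24151 + (-289 - 243)) = 1/(-24151 - 532) = 1/(-24683) = -1/24683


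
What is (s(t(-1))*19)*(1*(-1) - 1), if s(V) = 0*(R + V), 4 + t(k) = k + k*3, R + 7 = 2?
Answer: 0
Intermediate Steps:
R = -5 (R = -7 + 2 = -5)
t(k) = -4 + 4*k (t(k) = -4 + (k + k*3) = -4 + (k + 3*k) = -4 + 4*k)
s(V) = 0 (s(V) = 0*(-5 + V) = 0)
(s(t(-1))*19)*(1*(-1) - 1) = (0*19)*(1*(-1) - 1) = 0*(-1 - 1) = 0*(-2) = 0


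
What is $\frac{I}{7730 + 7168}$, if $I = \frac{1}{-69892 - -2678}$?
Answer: $- \frac{1}{1001354172} \approx -9.9865 \cdot 10^{-10}$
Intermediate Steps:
$I = - \frac{1}{67214}$ ($I = \frac{1}{-69892 + 2678} = \frac{1}{-67214} = - \frac{1}{67214} \approx -1.4878 \cdot 10^{-5}$)
$\frac{I}{7730 + 7168} = - \frac{1}{67214 \left(7730 + 7168\right)} = - \frac{1}{67214 \cdot 14898} = \left(- \frac{1}{67214}\right) \frac{1}{14898} = - \frac{1}{1001354172}$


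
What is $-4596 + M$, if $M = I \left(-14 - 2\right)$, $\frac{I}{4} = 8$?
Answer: $-5108$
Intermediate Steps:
$I = 32$ ($I = 4 \cdot 8 = 32$)
$M = -512$ ($M = 32 \left(-14 - 2\right) = 32 \left(-16\right) = -512$)
$-4596 + M = -4596 - 512 = -5108$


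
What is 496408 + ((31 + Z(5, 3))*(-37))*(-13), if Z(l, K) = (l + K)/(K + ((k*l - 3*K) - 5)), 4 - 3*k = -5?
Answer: 512281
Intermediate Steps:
k = 3 (k = 4/3 - 1/3*(-5) = 4/3 + 5/3 = 3)
Z(l, K) = (K + l)/(-5 - 2*K + 3*l) (Z(l, K) = (l + K)/(K + ((3*l - 3*K) - 5)) = (K + l)/(K + ((-3*K + 3*l) - 5)) = (K + l)/(K + (-5 - 3*K + 3*l)) = (K + l)/(-5 - 2*K + 3*l))
496408 + ((31 + Z(5, 3))*(-37))*(-13) = 496408 + ((31 + (3 + 5)/(-5 - 2*3 + 3*5))*(-37))*(-13) = 496408 + ((31 + 8/(-5 - 6 + 15))*(-37))*(-13) = 496408 + ((31 + 8/4)*(-37))*(-13) = 496408 + ((31 + (1/4)*8)*(-37))*(-13) = 496408 + ((31 + 2)*(-37))*(-13) = 496408 + (33*(-37))*(-13) = 496408 - 1221*(-13) = 496408 + 15873 = 512281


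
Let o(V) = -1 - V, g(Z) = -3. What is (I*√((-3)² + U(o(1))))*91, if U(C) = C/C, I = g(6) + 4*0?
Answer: -273*√10 ≈ -863.30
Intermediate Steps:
I = -3 (I = -3 + 4*0 = -3 + 0 = -3)
U(C) = 1
(I*√((-3)² + U(o(1))))*91 = -3*√((-3)² + 1)*91 = -3*√(9 + 1)*91 = -3*√10*91 = -273*√10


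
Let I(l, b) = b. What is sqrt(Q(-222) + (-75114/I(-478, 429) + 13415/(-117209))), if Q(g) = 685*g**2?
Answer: sqrt(56117919032161166939)/1289299 ≈ 5810.3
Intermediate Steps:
sqrt(Q(-222) + (-75114/I(-478, 429) + 13415/(-117209))) = sqrt(685*(-222)**2 + (-75114/429 + 13415/(-117209))) = sqrt(685*49284 + (-75114*1/429 + 13415*(-1/117209))) = sqrt(33759540 + (-1926/11 - 13415/117209)) = sqrt(33759540 - 225892099/1289299) = sqrt(43525915270361/1289299) = sqrt(56117919032161166939)/1289299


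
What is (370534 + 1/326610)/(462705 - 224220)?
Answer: 121020109741/77891585850 ≈ 1.5537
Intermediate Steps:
(370534 + 1/326610)/(462705 - 224220) = (370534 + 1/326610)/238485 = (121020109741/326610)*(1/238485) = 121020109741/77891585850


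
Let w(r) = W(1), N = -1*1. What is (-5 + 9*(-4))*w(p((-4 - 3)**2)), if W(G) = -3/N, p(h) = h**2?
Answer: -123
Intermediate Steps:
N = -1
W(G) = 3 (W(G) = -3/(-1) = -3*(-1) = 3)
w(r) = 3
(-5 + 9*(-4))*w(p((-4 - 3)**2)) = (-5 + 9*(-4))*3 = (-5 - 36)*3 = -41*3 = -123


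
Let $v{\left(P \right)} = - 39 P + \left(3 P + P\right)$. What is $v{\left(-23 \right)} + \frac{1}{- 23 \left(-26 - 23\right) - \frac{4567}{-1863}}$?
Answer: $\frac{1693857103}{2104168} \approx 805.0$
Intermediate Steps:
$v{\left(P \right)} = - 35 P$ ($v{\left(P \right)} = - 39 P + 4 P = - 35 P$)
$v{\left(-23 \right)} + \frac{1}{- 23 \left(-26 - 23\right) - \frac{4567}{-1863}} = \left(-35\right) \left(-23\right) + \frac{1}{- 23 \left(-26 - 23\right) - \frac{4567}{-1863}} = 805 + \frac{1}{\left(-23\right) \left(-49\right) - - \frac{4567}{1863}} = 805 + \frac{1}{1127 + \frac{4567}{1863}} = 805 + \frac{1}{\frac{2104168}{1863}} = 805 + \frac{1863}{2104168} = \frac{1693857103}{2104168}$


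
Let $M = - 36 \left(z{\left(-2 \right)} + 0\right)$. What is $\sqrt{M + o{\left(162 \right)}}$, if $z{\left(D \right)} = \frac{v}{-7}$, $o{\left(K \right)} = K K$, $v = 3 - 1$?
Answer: $\frac{6 \sqrt{35735}}{7} \approx 162.03$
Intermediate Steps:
$v = 2$
$o{\left(K \right)} = K^{2}$
$z{\left(D \right)} = - \frac{2}{7}$ ($z{\left(D \right)} = \frac{2}{-7} = 2 \left(- \frac{1}{7}\right) = - \frac{2}{7}$)
$M = \frac{72}{7}$ ($M = - 36 \left(- \frac{2}{7} + 0\right) = \left(-36\right) \left(- \frac{2}{7}\right) = \frac{72}{7} \approx 10.286$)
$\sqrt{M + o{\left(162 \right)}} = \sqrt{\frac{72}{7} + 162^{2}} = \sqrt{\frac{72}{7} + 26244} = \sqrt{\frac{183780}{7}} = \frac{6 \sqrt{35735}}{7}$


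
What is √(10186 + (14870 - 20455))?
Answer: √4601 ≈ 67.831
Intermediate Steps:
√(10186 + (14870 - 20455)) = √(10186 - 5585) = √4601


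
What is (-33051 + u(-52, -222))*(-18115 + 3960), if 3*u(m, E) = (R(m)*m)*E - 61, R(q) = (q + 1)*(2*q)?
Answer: -865297443110/3 ≈ -2.8843e+11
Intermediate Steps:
R(q) = 2*q*(1 + q) (R(q) = (1 + q)*(2*q) = 2*q*(1 + q))
u(m, E) = -61/3 + 2*E*m²*(1 + m)/3 (u(m, E) = (((2*m*(1 + m))*m)*E - 61)/3 = ((2*m²*(1 + m))*E - 61)/3 = (2*E*m²*(1 + m) - 61)/3 = (-61 + 2*E*m²*(1 + m))/3 = -61/3 + 2*E*m²*(1 + m)/3)
(-33051 + u(-52, -222))*(-18115 + 3960) = (-33051 + (-61/3 + (⅔)*(-222)*(-52)²*(1 - 52)))*(-18115 + 3960) = (-33051 + (-61/3 + (⅔)*(-222)*2704*(-51)))*(-14155) = (-33051 + (-61/3 + 20409792))*(-14155) = (-33051 + 61229315/3)*(-14155) = (61130162/3)*(-14155) = -865297443110/3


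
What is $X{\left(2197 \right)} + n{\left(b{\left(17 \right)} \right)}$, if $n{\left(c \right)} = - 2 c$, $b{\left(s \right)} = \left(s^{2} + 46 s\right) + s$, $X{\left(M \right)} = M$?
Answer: $21$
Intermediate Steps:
$b{\left(s \right)} = s^{2} + 47 s$
$X{\left(2197 \right)} + n{\left(b{\left(17 \right)} \right)} = 2197 - 2 \cdot 17 \left(47 + 17\right) = 2197 - 2 \cdot 17 \cdot 64 = 2197 - 2176 = 21$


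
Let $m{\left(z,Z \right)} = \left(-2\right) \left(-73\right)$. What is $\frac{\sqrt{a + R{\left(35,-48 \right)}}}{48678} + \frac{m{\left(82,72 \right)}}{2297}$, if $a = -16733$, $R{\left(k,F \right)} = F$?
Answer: $\frac{146}{2297} + \frac{i \sqrt{16781}}{48678} \approx 0.063561 + 0.0026612 i$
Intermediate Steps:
$m{\left(z,Z \right)} = 146$
$\frac{\sqrt{a + R{\left(35,-48 \right)}}}{48678} + \frac{m{\left(82,72 \right)}}{2297} = \frac{\sqrt{-16733 - 48}}{48678} + \frac{146}{2297} = \sqrt{-16781} \cdot \frac{1}{48678} + 146 \cdot \frac{1}{2297} = i \sqrt{16781} \cdot \frac{1}{48678} + \frac{146}{2297} = \frac{i \sqrt{16781}}{48678} + \frac{146}{2297} = \frac{146}{2297} + \frac{i \sqrt{16781}}{48678}$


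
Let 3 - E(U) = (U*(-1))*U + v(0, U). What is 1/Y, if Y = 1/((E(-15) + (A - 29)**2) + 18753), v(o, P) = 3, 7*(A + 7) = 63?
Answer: 19707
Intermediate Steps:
A = 2 (A = -7 + (1/7)*63 = -7 + 9 = 2)
E(U) = U**2 (E(U) = 3 - ((U*(-1))*U + 3) = 3 - ((-U)*U + 3) = 3 - (-U**2 + 3) = 3 - (3 - U**2) = 3 + (-3 + U**2) = U**2)
Y = 1/19707 (Y = 1/(((-15)**2 + (2 - 29)**2) + 18753) = 1/((225 + (-27)**2) + 18753) = 1/((225 + 729) + 18753) = 1/(954 + 18753) = 1/19707 ≈ 5.0743e-5)
1/Y = 1/(1/19707) = 19707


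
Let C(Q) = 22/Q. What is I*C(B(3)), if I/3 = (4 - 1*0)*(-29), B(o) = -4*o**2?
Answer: 638/3 ≈ 212.67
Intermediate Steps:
I = -348 (I = 3*((4 - 1*0)*(-29)) = 3*((4 + 0)*(-29)) = 3*(4*(-29)) = 3*(-116) = -348)
I*C(B(3)) = -7656/((-4*3**2)) = -7656/((-4*9)) = -7656/(-36) = -7656*(-1)/36 = -348*(-11/18) = 638/3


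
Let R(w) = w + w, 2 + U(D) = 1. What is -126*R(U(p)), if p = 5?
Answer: 252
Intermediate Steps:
U(D) = -1 (U(D) = -2 + 1 = -1)
R(w) = 2*w
-126*R(U(p)) = -252*(-1) = -126*(-2) = 252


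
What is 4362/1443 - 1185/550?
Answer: 45943/52910 ≈ 0.86832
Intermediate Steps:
4362/1443 - 1185/550 = 4362*(1/1443) - 1185*1/550 = 1454/481 - 237/110 = 45943/52910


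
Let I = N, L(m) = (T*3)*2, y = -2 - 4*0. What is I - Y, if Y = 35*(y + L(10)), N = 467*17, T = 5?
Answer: 6959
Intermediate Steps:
y = -2 (y = -2 + 0 = -2)
N = 7939
L(m) = 30 (L(m) = (5*3)*2 = 15*2 = 30)
I = 7939
Y = 980 (Y = 35*(-2 + 30) = 35*28 = 980)
I - Y = 7939 - 1*980 = 7939 - 980 = 6959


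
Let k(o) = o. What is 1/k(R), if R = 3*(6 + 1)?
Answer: 1/21 ≈ 0.047619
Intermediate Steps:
R = 21 (R = 3*7 = 21)
1/k(R) = 1/21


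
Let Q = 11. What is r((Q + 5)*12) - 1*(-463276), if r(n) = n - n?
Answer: 463276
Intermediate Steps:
r(n) = 0
r((Q + 5)*12) - 1*(-463276) = 0 - 1*(-463276) = 0 + 463276 = 463276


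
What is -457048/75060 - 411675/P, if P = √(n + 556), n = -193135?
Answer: -114262/18765 + 137225*I*√192579/64193 ≈ -6.0891 + 938.1*I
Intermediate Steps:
P = I*√192579 (P = √(-193135 + 556) = √(-192579) = I*√192579 ≈ 438.84*I)
-457048/75060 - 411675/P = -457048/75060 - 411675*(-I*√192579/192579) = -457048*1/75060 - (-137225)*I*√192579/64193 = -114262/18765 + 137225*I*√192579/64193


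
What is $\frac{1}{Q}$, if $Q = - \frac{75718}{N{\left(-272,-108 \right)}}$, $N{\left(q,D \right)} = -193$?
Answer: $\frac{193}{75718} \approx 0.0025489$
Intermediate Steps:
$Q = \frac{75718}{193}$ ($Q = - \frac{75718}{-193} = \left(-75718\right) \left(- \frac{1}{193}\right) = \frac{75718}{193} \approx 392.32$)
$\frac{1}{Q} = \frac{1}{\frac{75718}{193}} = \frac{193}{75718}$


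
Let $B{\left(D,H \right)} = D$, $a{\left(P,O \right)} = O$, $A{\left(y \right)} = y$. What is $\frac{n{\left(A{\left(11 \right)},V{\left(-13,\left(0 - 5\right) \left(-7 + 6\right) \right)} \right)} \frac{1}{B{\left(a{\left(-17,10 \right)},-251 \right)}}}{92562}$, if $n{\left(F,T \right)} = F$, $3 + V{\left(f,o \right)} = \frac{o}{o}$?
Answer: $\frac{11}{925620} \approx 1.1884 \cdot 10^{-5}$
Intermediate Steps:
$V{\left(f,o \right)} = -2$ ($V{\left(f,o \right)} = -3 + \frac{o}{o} = -3 + 1 = -2$)
$\frac{n{\left(A{\left(11 \right)},V{\left(-13,\left(0 - 5\right) \left(-7 + 6\right) \right)} \right)} \frac{1}{B{\left(a{\left(-17,10 \right)},-251 \right)}}}{92562} = \frac{11 \cdot \frac{1}{10}}{92562} = 11 \cdot \frac{1}{10} \cdot \frac{1}{92562} = \frac{11}{10} \cdot \frac{1}{92562} = \frac{11}{925620}$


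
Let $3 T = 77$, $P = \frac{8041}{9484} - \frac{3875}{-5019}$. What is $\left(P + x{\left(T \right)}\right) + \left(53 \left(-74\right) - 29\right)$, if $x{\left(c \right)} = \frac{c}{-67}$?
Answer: $- \frac{12596636568203}{3189213132} \approx -3949.8$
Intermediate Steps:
$P = \frac{77108279}{47600196}$ ($P = 8041 \cdot \frac{1}{9484} - - \frac{3875}{5019} = \frac{8041}{9484} + \frac{3875}{5019} = \frac{77108279}{47600196} \approx 1.6199$)
$T = \frac{77}{3}$ ($T = \frac{1}{3} \cdot 77 = \frac{77}{3} \approx 25.667$)
$x{\left(c \right)} = - \frac{c}{67}$ ($x{\left(c \right)} = c \left(- \frac{1}{67}\right) = - \frac{c}{67}$)
$\left(P + x{\left(T \right)}\right) + \left(53 \left(-74\right) - 29\right) = \left(\frac{77108279}{47600196} - \frac{77}{201}\right) + \left(53 \left(-74\right) - 29\right) = \left(\frac{77108279}{47600196} - \frac{77}{201}\right) - 3951 = \frac{3944516329}{3189213132} - 3951 = - \frac{12596636568203}{3189213132}$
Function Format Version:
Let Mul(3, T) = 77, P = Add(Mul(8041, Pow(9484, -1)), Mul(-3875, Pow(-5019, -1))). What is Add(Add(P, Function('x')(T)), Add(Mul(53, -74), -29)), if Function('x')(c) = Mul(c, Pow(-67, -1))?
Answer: Rational(-12596636568203, 3189213132) ≈ -3949.8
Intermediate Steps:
P = Rational(77108279, 47600196) (P = Add(Mul(8041, Rational(1, 9484)), Mul(-3875, Rational(-1, 5019))) = Add(Rational(8041, 9484), Rational(3875, 5019)) = Rational(77108279, 47600196) ≈ 1.6199)
T = Rational(77, 3) (T = Mul(Rational(1, 3), 77) = Rational(77, 3) ≈ 25.667)
Function('x')(c) = Mul(Rational(-1, 67), c) (Function('x')(c) = Mul(c, Rational(-1, 67)) = Mul(Rational(-1, 67), c))
Add(Add(P, Function('x')(T)), Add(Mul(53, -74), -29)) = Add(Add(Rational(77108279, 47600196), Mul(Rational(-1, 67), Rational(77, 3))), Add(Mul(53, -74), -29)) = Add(Add(Rational(77108279, 47600196), Rational(-77, 201)), Add(-3922, -29)) = Add(Rational(3944516329, 3189213132), -3951) = Rational(-12596636568203, 3189213132)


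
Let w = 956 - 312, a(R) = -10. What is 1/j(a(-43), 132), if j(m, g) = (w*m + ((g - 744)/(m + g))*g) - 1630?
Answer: -61/532662 ≈ -0.00011452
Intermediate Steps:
w = 644
j(m, g) = -1630 + 644*m + g*(-744 + g)/(g + m) (j(m, g) = (644*m + ((g - 744)/(m + g))*g) - 1630 = (644*m + ((-744 + g)/(g + m))*g) - 1630 = (644*m + g*(-744 + g)/(g + m)) - 1630 = -1630 + 644*m + g*(-744 + g)/(g + m))
1/j(a(-43), 132) = 1/((132**2 - 2374*132 - 1630*(-10) + 644*(-10)**2 + 644*132*(-10))/(132 - 10)) = 1/((17424 - 313368 + 16300 + 644*100 - 850080)/122) = 1/((17424 - 313368 + 16300 + 64400 - 850080)/122) = 1/((1/122)*(-1065324)) = 1/(-532662/61) = -61/532662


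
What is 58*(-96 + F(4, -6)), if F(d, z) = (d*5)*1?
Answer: -4408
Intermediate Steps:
F(d, z) = 5*d (F(d, z) = (5*d)*1 = 5*d)
58*(-96 + F(4, -6)) = 58*(-96 + 5*4) = 58*(-96 + 20) = 58*(-76) = -4408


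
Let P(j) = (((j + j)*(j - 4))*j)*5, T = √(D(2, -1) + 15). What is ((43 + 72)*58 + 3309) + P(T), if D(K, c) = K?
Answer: 9299 + 170*√17 ≈ 9999.9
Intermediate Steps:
T = √17 (T = √(2 + 15) = √17 ≈ 4.1231)
P(j) = 10*j²*(-4 + j) (P(j) = (((2*j)*(-4 + j))*j)*5 = ((2*j*(-4 + j))*j)*5 = (2*j²*(-4 + j))*5 = 10*j²*(-4 + j))
((43 + 72)*58 + 3309) + P(T) = ((43 + 72)*58 + 3309) + 10*(√17)²*(-4 + √17) = (115*58 + 3309) + 10*17*(-4 + √17) = (6670 + 3309) + (-680 + 170*√17) = 9979 + (-680 + 170*√17) = 9299 + 170*√17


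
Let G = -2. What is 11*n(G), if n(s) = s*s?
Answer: 44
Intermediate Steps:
n(s) = s**2
11*n(G) = 11*(-2)**2 = 11*4 = 44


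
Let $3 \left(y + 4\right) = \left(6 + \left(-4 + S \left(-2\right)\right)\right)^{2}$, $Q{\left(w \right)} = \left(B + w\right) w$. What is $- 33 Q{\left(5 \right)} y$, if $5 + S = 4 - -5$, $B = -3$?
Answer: $-2640$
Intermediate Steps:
$S = 4$ ($S = -5 + \left(4 - -5\right) = -5 + \left(4 + 5\right) = -5 + 9 = 4$)
$Q{\left(w \right)} = w \left(-3 + w\right)$ ($Q{\left(w \right)} = \left(-3 + w\right) w = w \left(-3 + w\right)$)
$y = 8$ ($y = -4 + \frac{\left(6 + \left(-4 + 4 \left(-2\right)\right)\right)^{2}}{3} = -4 + \frac{\left(6 - 12\right)^{2}}{3} = -4 + \frac{\left(-6\right)^{2}}{3} = -4 + \frac{1}{3} \cdot 36 = -4 + 12 = 8$)
$- 33 Q{\left(5 \right)} y = - 33 \cdot 5 \left(-3 + 5\right) 8 = - 33 \cdot 5 \cdot 2 \cdot 8 = \left(-33\right) 10 \cdot 8 = \left(-330\right) 8 = -2640$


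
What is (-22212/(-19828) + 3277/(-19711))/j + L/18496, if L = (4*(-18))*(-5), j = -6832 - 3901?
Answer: 46975717580267/2424580097947192 ≈ 0.019375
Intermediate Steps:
j = -10733
L = 360 (L = -72*(-5) = 360)
(-22212/(-19828) + 3277/(-19711))/j + L/18496 = (-22212/(-19828) + 3277/(-19711))/(-10733) + 360/18496 = (-22212*(-1/19828) + 3277*(-1/19711))*(-1/10733) + 360*(1/18496) = (5553/4957 - 3277/19711)*(-1/10733) + 45/2312 = (93211094/97707427)*(-1/10733) + 45/2312 = -93211094/1048693813991 + 45/2312 = 46975717580267/2424580097947192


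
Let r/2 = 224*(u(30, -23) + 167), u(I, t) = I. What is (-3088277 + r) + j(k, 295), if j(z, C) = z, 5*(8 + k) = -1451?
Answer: -15001596/5 ≈ -3.0003e+6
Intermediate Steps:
k = -1491/5 (k = -8 + (⅕)*(-1451) = -8 - 1451/5 = -1491/5 ≈ -298.20)
r = 88256 (r = 2*(224*(30 + 167)) = 2*(224*197) = 2*44128 = 88256)
(-3088277 + r) + j(k, 295) = (-3088277 + 88256) - 1491/5 = -3000021 - 1491/5 = -15001596/5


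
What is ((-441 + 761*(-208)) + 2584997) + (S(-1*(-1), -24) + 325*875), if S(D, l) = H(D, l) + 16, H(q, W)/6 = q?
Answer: 2710665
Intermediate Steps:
H(q, W) = 6*q
S(D, l) = 16 + 6*D (S(D, l) = 6*D + 16 = 16 + 6*D)
((-441 + 761*(-208)) + 2584997) + (S(-1*(-1), -24) + 325*875) = ((-441 + 761*(-208)) + 2584997) + ((16 + 6*(-1*(-1))) + 325*875) = ((-441 - 158288) + 2584997) + ((16 + 6*1) + 284375) = (-158729 + 2584997) + ((16 + 6) + 284375) = 2426268 + (22 + 284375) = 2426268 + 284397 = 2710665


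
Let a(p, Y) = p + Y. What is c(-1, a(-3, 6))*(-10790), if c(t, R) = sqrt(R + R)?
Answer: -10790*sqrt(6) ≈ -26430.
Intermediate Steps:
a(p, Y) = Y + p
c(t, R) = sqrt(2)*sqrt(R) (c(t, R) = sqrt(2*R) = sqrt(2)*sqrt(R))
c(-1, a(-3, 6))*(-10790) = (sqrt(2)*sqrt(6 - 3))*(-10790) = (sqrt(2)*sqrt(3))*(-10790) = sqrt(6)*(-10790) = -10790*sqrt(6)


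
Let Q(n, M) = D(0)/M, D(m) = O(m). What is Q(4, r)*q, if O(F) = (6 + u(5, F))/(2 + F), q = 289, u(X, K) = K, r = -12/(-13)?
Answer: 3757/4 ≈ 939.25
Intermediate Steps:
r = 12/13 (r = -12*(-1/13) = 12/13 ≈ 0.92308)
O(F) = (6 + F)/(2 + F)
D(m) = (6 + m)/(2 + m)
Q(n, M) = 3/M (Q(n, M) = ((6 + 0)/(2 + 0))/M = (6/2)/M = ((½)*6)/M = 3/M)
Q(4, r)*q = (3/(12/13))*289 = (3*(13/12))*289 = (13/4)*289 = 3757/4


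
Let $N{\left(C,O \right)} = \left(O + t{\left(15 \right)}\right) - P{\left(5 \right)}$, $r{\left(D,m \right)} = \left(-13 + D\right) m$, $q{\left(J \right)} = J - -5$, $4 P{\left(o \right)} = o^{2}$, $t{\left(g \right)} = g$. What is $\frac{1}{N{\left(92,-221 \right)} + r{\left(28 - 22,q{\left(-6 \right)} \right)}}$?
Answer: $- \frac{4}{821} \approx -0.0048721$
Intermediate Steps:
$P{\left(o \right)} = \frac{o^{2}}{4}$
$q{\left(J \right)} = 5 + J$ ($q{\left(J \right)} = J + 5 = 5 + J$)
$r{\left(D,m \right)} = m \left(-13 + D\right)$
$N{\left(C,O \right)} = \frac{35}{4} + O$ ($N{\left(C,O \right)} = \left(O + 15\right) - \frac{5^{2}}{4} = \left(15 + O\right) - \frac{1}{4} \cdot 25 = \left(15 + O\right) - \frac{25}{4} = \frac{35}{4} + O$)
$\frac{1}{N{\left(92,-221 \right)} + r{\left(28 - 22,q{\left(-6 \right)} \right)}} = \frac{1}{\left(\frac{35}{4} - 221\right) + \left(5 - 6\right) \left(-13 + \left(28 - 22\right)\right)} = \frac{1}{- \frac{849}{4} - \left(-13 + \left(28 - 22\right)\right)} = \frac{1}{- \frac{849}{4} - \left(-13 + 6\right)} = \frac{1}{- \frac{849}{4} - -7} = \frac{1}{- \frac{849}{4} + 7} = \frac{1}{- \frac{821}{4}} = - \frac{4}{821}$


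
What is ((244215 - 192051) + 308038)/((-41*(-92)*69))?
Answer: 180101/130134 ≈ 1.3840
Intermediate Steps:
((244215 - 192051) + 308038)/((-41*(-92)*69)) = (52164 + 308038)/((3772*69)) = 360202/260268 = 360202*(1/260268) = 180101/130134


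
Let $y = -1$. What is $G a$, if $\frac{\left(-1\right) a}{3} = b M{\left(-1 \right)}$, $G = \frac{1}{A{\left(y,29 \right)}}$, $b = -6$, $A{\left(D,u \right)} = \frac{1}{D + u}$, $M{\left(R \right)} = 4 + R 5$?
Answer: $-504$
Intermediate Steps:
$M{\left(R \right)} = 4 + 5 R$
$G = 28$ ($G = \frac{1}{\frac{1}{-1 + 29}} = \frac{1}{\frac{1}{28}} = 28$)
$a = -18$ ($a = - 3 \left(- 6 \left(4 + 5 \left(-1\right)\right)\right) = - 3 \left(- 6 \left(4 - 5\right)\right) = - 3 \left(\left(-6\right) \left(-1\right)\right) = \left(-3\right) 6 = -18$)
$G a = 28 \left(-18\right) = -504$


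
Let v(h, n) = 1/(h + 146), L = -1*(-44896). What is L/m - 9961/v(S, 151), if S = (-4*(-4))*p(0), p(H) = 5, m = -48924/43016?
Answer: -28017067550/12231 ≈ -2.2907e+6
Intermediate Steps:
m = -12231/10754 (m = -48924*1/43016 = -12231/10754 ≈ -1.1373)
L = 44896
S = 80 (S = -4*(-4)*5 = 16*5 = 80)
v(h, n) = 1/(146 + h)
L/m - 9961/v(S, 151) = 44896/(-12231/10754) - 9961/(1/(146 + 80)) = 44896*(-10754/12231) - 9961/(1/226) = -482811584/12231 - 9961/1/226 = -482811584/12231 - 9961*226 = -482811584/12231 - 2251186 = -28017067550/12231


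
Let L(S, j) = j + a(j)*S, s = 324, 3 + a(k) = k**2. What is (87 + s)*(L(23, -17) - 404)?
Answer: 2530527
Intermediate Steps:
a(k) = -3 + k**2
L(S, j) = j + S*(-3 + j**2) (L(S, j) = j + (-3 + j**2)*S = j + S*(-3 + j**2))
(87 + s)*(L(23, -17) - 404) = (87 + 324)*((-17 + 23*(-3 + (-17)**2)) - 404) = 411*((-17 + 23*(-3 + 289)) - 404) = 411*((-17 + 23*286) - 404) = 411*((-17 + 6578) - 404) = 411*(6561 - 404) = 411*6157 = 2530527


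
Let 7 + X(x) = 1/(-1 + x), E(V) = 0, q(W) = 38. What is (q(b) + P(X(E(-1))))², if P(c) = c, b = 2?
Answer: 900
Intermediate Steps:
X(x) = -7 + 1/(-1 + x)
(q(b) + P(X(E(-1))))² = (38 + (8 - 7*0)/(-1 + 0))² = (38 + (8 + 0)/(-1))² = (38 - 1*8)² = (38 - 8)² = 30² = 900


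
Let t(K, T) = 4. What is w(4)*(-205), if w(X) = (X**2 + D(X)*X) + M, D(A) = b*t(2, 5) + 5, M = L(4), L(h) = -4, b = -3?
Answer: 3280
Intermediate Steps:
M = -4
D(A) = -7 (D(A) = -3*4 + 5 = -12 + 5 = -7)
w(X) = -4 + X**2 - 7*X (w(X) = (X**2 - 7*X) - 4 = -4 + X**2 - 7*X)
w(4)*(-205) = (-4 + 4**2 - 7*4)*(-205) = (-4 + 16 - 28)*(-205) = -16*(-205) = 3280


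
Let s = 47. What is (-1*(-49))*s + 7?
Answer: 2310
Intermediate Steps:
(-1*(-49))*s + 7 = -1*(-49)*47 + 7 = 49*47 + 7 = 2303 + 7 = 2310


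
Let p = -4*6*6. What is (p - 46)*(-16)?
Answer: 3040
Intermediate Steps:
p = -144 (p = -24*6 = -144)
(p - 46)*(-16) = (-144 - 46)*(-16) = -190*(-16) = 3040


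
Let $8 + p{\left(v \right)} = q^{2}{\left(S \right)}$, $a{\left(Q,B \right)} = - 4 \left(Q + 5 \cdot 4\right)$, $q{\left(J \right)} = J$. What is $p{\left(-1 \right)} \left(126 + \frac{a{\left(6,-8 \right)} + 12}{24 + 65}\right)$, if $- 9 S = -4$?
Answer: $- \frac{7029104}{7209} \approx -975.05$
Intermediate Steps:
$S = \frac{4}{9}$ ($S = \left(- \frac{1}{9}\right) \left(-4\right) = \frac{4}{9} \approx 0.44444$)
$a{\left(Q,B \right)} = -80 - 4 Q$ ($a{\left(Q,B \right)} = - 4 \left(Q + 20\right) = - 4 \left(20 + Q\right) = -80 - 4 Q$)
$p{\left(v \right)} = - \frac{632}{81}$ ($p{\left(v \right)} = -8 + \left(\frac{4}{9}\right)^{2} = -8 + \frac{16}{81} = - \frac{632}{81}$)
$p{\left(-1 \right)} \left(126 + \frac{a{\left(6,-8 \right)} + 12}{24 + 65}\right) = - \frac{632 \left(126 + \frac{\left(-80 - 24\right) + 12}{24 + 65}\right)}{81} = - \frac{632 \left(126 + \frac{\left(-80 - 24\right) + 12}{89}\right)}{81} = - \frac{632 \left(126 + \left(-104 + 12\right) \frac{1}{89}\right)}{81} = - \frac{632 \left(126 - \frac{92}{89}\right)}{81} = \left(- \frac{632}{81}\right) \frac{11122}{89} = - \frac{7029104}{7209}$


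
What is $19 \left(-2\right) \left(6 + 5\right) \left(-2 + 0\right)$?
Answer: $836$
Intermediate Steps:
$19 \left(-2\right) \left(6 + 5\right) \left(-2 + 0\right) = - 38 \cdot 11 \left(-2\right) = \left(-38\right) \left(-22\right) = 836$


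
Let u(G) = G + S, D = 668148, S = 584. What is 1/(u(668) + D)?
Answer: 1/669400 ≈ 1.4939e-6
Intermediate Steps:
u(G) = 584 + G (u(G) = G + 584 = 584 + G)
1/(u(668) + D) = 1/((584 + 668) + 668148) = 1/(1252 + 668148) = 1/669400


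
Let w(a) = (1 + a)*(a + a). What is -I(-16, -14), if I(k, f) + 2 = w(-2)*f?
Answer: 58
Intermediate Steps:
w(a) = 2*a*(1 + a) (w(a) = (1 + a)*(2*a) = 2*a*(1 + a))
I(k, f) = -2 + 4*f (I(k, f) = -2 + (2*(-2)*(1 - 2))*f = -2 + (2*(-2)*(-1))*f = -2 + 4*f)
-I(-16, -14) = -(-2 + 4*(-14)) = -(-2 - 56) = -1*(-58) = 58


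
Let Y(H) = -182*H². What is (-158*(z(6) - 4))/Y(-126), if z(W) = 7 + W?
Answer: 79/160524 ≈ 0.00049214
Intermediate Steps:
(-158*(z(6) - 4))/Y(-126) = (-158*((7 + 6) - 4))/((-182*(-126)²)) = (-158*(13 - 4))/((-182*15876)) = -158*9/(-2889432) = -1422*(-1/2889432) = 79/160524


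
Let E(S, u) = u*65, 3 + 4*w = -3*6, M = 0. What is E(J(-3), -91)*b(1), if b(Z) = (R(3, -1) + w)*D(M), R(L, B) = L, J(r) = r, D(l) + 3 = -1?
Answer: -53235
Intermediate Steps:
D(l) = -4 (D(l) = -3 - 1 = -4)
w = -21/4 (w = -¾ + (-3*6)/4 = -¾ + (¼)*(-18) = -¾ - 9/2 = -21/4 ≈ -5.2500)
E(S, u) = 65*u
b(Z) = 9 (b(Z) = (3 - 21/4)*(-4) = -9/4*(-4) = 9)
E(J(-3), -91)*b(1) = (65*(-91))*9 = -5915*9 = -53235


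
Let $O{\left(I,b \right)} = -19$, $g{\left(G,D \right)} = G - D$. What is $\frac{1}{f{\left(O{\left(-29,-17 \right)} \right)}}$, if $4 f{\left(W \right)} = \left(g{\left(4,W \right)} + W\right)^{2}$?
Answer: $\frac{1}{4} \approx 0.25$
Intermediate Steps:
$f{\left(W \right)} = 4$ ($f{\left(W \right)} = \frac{\left(\left(4 - W\right) + W\right)^{2}}{4} = \frac{4^{2}}{4} = \frac{1}{4} \cdot 16 = 4$)
$\frac{1}{f{\left(O{\left(-29,-17 \right)} \right)}} = \frac{1}{4}$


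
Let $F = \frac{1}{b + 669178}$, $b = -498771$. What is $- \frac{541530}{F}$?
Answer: $-92280502710$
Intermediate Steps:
$F = \frac{1}{170407}$ ($F = \frac{1}{-498771 + 669178} = \frac{1}{170407} \approx 5.8683 \cdot 10^{-6}$)
$- \frac{541530}{F} = - 541530 \frac{1}{\frac{1}{170407}} = \left(-541530\right) 170407 = -92280502710$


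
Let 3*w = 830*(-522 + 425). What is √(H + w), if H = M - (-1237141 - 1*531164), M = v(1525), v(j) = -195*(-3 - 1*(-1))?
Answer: 5*√627069/3 ≈ 1319.8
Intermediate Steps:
v(j) = 390 (v(j) = -195*(-3 + 1) = -195*(-2) = 390)
M = 390
H = 1768695 (H = 390 - (-1237141 - 1*531164) = 390 - (-1237141 - 531164) = 390 - 1*(-1768305) = 390 + 1768305 = 1768695)
w = -80510/3 (w = (830*(-522 + 425))/3 = (830*(-97))/3 = (⅓)*(-80510) = -80510/3 ≈ -26837.)
√(H + w) = √(1768695 - 80510/3) = √(5225575/3) = 5*√627069/3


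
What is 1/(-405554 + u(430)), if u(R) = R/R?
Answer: -1/405553 ≈ -2.4658e-6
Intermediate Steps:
u(R) = 1
1/(-405554 + u(430)) = 1/(-405554 + 1) = 1/(-405553) = -1/405553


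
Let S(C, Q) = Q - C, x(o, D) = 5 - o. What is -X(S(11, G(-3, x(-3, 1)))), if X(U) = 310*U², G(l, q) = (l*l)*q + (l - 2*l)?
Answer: -1269760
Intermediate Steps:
G(l, q) = -l + q*l² (G(l, q) = l²*q - l = q*l² - l = -l + q*l²)
-X(S(11, G(-3, x(-3, 1)))) = -310*(-3*(-1 - 3*(5 - 1*(-3))) - 1*11)² = -310*(-3*(-1 - 3*(5 + 3)) - 11)² = -310*(-3*(-1 - 3*8) - 11)² = -310*(-3*(-1 - 24) - 11)² = -310*(-3*(-25) - 11)² = -310*(75 - 11)² = -310*64² = -310*4096 = -1*1269760 = -1269760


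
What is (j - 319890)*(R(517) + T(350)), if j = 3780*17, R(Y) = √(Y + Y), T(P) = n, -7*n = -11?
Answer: -2811930/7 - 255630*√1034 ≈ -8.6217e+6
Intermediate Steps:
n = 11/7 (n = -⅐*(-11) = 11/7 ≈ 1.5714)
T(P) = 11/7
R(Y) = √2*√Y (R(Y) = √(2*Y) = √2*√Y)
j = 64260
(j - 319890)*(R(517) + T(350)) = (64260 - 319890)*(√2*√517 + 11/7) = -255630*(√1034 + 11/7) = -255630*(11/7 + √1034) = -2811930/7 - 255630*√1034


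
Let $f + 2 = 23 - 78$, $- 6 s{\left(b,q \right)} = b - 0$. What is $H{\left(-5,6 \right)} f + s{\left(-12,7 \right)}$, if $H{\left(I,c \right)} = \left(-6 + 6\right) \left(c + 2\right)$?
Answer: $2$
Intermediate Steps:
$s{\left(b,q \right)} = - \frac{b}{6}$ ($s{\left(b,q \right)} = - \frac{b - 0}{6} = - \frac{b + 0}{6} = - \frac{b}{6}$)
$H{\left(I,c \right)} = 0$ ($H{\left(I,c \right)} = 0 \left(2 + c\right) = 0$)
$f = -57$ ($f = -2 + \left(23 - 78\right) = -2 - 55 = -57$)
$H{\left(-5,6 \right)} f + s{\left(-12,7 \right)} = 0 \left(-57\right) - -2 = 0 + 2 = 2$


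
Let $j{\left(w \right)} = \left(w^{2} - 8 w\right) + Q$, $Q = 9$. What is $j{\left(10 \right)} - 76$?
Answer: $-47$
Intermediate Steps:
$j{\left(w \right)} = 9 + w^{2} - 8 w$ ($j{\left(w \right)} = \left(w^{2} - 8 w\right) + 9 = 9 + w^{2} - 8 w$)
$j{\left(10 \right)} - 76 = \left(9 + 10^{2} - 80\right) - 76 = \left(9 + 100 - 80\right) - 76 = 29 - 76 = -47$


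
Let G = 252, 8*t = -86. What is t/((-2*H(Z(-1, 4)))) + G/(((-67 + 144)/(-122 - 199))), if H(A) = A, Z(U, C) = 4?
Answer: -369319/352 ≈ -1049.2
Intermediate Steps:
t = -43/4 (t = (1/8)*(-86) = -43/4 ≈ -10.750)
t/((-2*H(Z(-1, 4)))) + G/(((-67 + 144)/(-122 - 199))) = -43/(4*((-2*4))) + 252/(((-67 + 144)/(-122 - 199))) = -43/4/(-8) + 252/((77/(-321))) = -43/4*(-1/8) + 252/((77*(-1/321))) = 43/32 + 252/(-77/321) = 43/32 + 252*(-321/77) = 43/32 - 11556/11 = -369319/352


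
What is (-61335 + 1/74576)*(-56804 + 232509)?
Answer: -803695571691095/74576 ≈ -1.0777e+10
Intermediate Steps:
(-61335 + 1/74576)*(-56804 + 232509) = (-61335 + 1/74576)*175705 = -4574118959/74576*175705 = -803695571691095/74576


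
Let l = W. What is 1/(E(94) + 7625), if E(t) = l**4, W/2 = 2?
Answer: 1/7881 ≈ 0.00012689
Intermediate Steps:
W = 4 (W = 2*2 = 4)
l = 4
E(t) = 256 (E(t) = 4**4 = 256)
1/(E(94) + 7625) = 1/(256 + 7625) = 1/7881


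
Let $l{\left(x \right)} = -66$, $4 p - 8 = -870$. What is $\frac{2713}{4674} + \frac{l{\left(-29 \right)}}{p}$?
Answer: $\frac{1786271}{2014494} \approx 0.88671$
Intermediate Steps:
$p = - \frac{431}{2}$ ($p = 2 + \frac{1}{4} \left(-870\right) = 2 - \frac{435}{2} = - \frac{431}{2} \approx -215.5$)
$\frac{2713}{4674} + \frac{l{\left(-29 \right)}}{p} = \frac{2713}{4674} - \frac{66}{- \frac{431}{2}} = 2713 \cdot \frac{1}{4674} - - \frac{132}{431} = \frac{2713}{4674} + \frac{132}{431} = \frac{1786271}{2014494}$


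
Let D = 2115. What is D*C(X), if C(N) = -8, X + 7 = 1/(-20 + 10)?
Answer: -16920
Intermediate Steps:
X = -71/10 (X = -7 + 1/(-20 + 10) = -7 + 1/(-10) = -7 - ⅒ = -71/10 ≈ -7.1000)
D*C(X) = 2115*(-8) = -16920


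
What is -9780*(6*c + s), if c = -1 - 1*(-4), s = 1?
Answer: -185820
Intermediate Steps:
c = 3 (c = -1 + 4 = 3)
-9780*(6*c + s) = -9780*(6*3 + 1) = -9780*(18 + 1) = -9780*19 = -185820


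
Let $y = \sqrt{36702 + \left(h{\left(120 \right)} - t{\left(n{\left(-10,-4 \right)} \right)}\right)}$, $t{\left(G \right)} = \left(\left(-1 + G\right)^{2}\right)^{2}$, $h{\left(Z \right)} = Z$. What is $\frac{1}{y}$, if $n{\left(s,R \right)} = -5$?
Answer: $\frac{\sqrt{35526}}{35526} \approx 0.0053055$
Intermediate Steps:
$t{\left(G \right)} = \left(-1 + G\right)^{4}$
$y = \sqrt{35526}$ ($y = \sqrt{36702 + \left(120 - \left(-1 - 5\right)^{4}\right)} = \sqrt{36702 + \left(120 - \left(-6\right)^{4}\right)} = \sqrt{36702 + \left(120 - 1296\right)} = \sqrt{36702 - 1176} = \sqrt{35526} \approx 188.48$)
$\frac{1}{y} = \frac{1}{\sqrt{35526}} = \frac{\sqrt{35526}}{35526}$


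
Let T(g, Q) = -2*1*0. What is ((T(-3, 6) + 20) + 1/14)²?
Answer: 78961/196 ≈ 402.86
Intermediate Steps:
T(g, Q) = 0 (T(g, Q) = -2*0 = 0)
((T(-3, 6) + 20) + 1/14)² = ((0 + 20) + 1/14)² = (20 + 1/14)² = (281/14)² = 78961/196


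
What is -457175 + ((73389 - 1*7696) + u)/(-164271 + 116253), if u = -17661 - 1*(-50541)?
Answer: -21952727723/48018 ≈ -4.5718e+5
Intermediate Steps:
u = 32880 (u = -17661 + 50541 = 32880)
-457175 + ((73389 - 1*7696) + u)/(-164271 + 116253) = -457175 + ((73389 - 1*7696) + 32880)/(-164271 + 116253) = -457175 + ((73389 - 7696) + 32880)/(-48018) = -457175 + (65693 + 32880)*(-1/48018) = -457175 + 98573*(-1/48018) = -457175 - 98573/48018 = -21952727723/48018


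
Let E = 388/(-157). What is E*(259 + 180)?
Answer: -170332/157 ≈ -1084.9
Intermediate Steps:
E = -388/157 (E = 388*(-1/157) = -388/157 ≈ -2.4713)
E*(259 + 180) = -388*(259 + 180)/157 = -388/157*439 = -170332/157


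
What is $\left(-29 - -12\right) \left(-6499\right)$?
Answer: $110483$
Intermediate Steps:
$\left(-29 - -12\right) \left(-6499\right) = \left(-29 + 12\right) \left(-6499\right) = \left(-17\right) \left(-6499\right) = 110483$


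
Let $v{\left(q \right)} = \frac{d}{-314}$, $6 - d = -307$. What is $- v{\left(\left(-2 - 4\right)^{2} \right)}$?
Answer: $\frac{313}{314} \approx 0.99682$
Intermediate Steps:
$d = 313$ ($d = 6 - -307 = 6 + 307 = 313$)
$v{\left(q \right)} = - \frac{313}{314}$ ($v{\left(q \right)} = \frac{313}{-314} = 313 \left(- \frac{1}{314}\right) = - \frac{313}{314}$)
$- v{\left(\left(-2 - 4\right)^{2} \right)} = \left(-1\right) \left(- \frac{313}{314}\right) = \frac{313}{314}$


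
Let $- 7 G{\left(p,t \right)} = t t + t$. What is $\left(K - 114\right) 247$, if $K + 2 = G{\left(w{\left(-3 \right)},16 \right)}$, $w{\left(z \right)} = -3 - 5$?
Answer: $- \frac{267748}{7} \approx -38250.0$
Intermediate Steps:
$w{\left(z \right)} = -8$ ($w{\left(z \right)} = -3 - 5 = -8$)
$G{\left(p,t \right)} = - \frac{t}{7} - \frac{t^{2}}{7}$ ($G{\left(p,t \right)} = - \frac{t t + t}{7} = - \frac{t^{2} + t}{7} = - \frac{t + t^{2}}{7} = - \frac{t}{7} - \frac{t^{2}}{7}$)
$K = - \frac{286}{7}$ ($K = -2 - \frac{16 \left(1 + 16\right)}{7} = -2 - \frac{16}{7} \cdot 17 = -2 - \frac{272}{7} = - \frac{286}{7} \approx -40.857$)
$\left(K - 114\right) 247 = \left(- \frac{286}{7} - 114\right) 247 = \left(- \frac{1084}{7}\right) 247 = - \frac{267748}{7}$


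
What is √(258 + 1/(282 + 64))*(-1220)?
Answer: -610*√30887074/173 ≈ -19596.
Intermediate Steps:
√(258 + 1/(282 + 64))*(-1220) = √(258 + 1/346)*(-1220) = √(89269/346)*(-1220) = (√30887074/346)*(-1220) = -610*√30887074/173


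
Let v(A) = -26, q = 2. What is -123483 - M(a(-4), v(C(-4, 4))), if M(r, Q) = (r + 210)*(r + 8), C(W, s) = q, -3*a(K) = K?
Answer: -1129099/9 ≈ -1.2546e+5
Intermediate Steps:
a(K) = -K/3
C(W, s) = 2
M(r, Q) = (8 + r)*(210 + r) (M(r, Q) = (210 + r)*(8 + r) = (8 + r)*(210 + r))
-123483 - M(a(-4), v(C(-4, 4))) = -123483 - (1680 + (-1/3*(-4))**2 + 218*(-1/3*(-4))) = -123483 - (1680 + (4/3)**2 + 218*(4/3)) = -123483 - (1680 + 16/9 + 872/3) = -123483 - 1*17752/9 = -123483 - 17752/9 = -1129099/9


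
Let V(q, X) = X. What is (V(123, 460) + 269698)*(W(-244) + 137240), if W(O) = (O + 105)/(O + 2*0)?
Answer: 4523349814221/122 ≈ 3.7077e+10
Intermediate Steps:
W(O) = (105 + O)/O (W(O) = (105 + O)/(O + 0) = (105 + O)/O)
(V(123, 460) + 269698)*(W(-244) + 137240) = (460 + 269698)*((105 - 244)/(-244) + 137240) = 270158*(-1/244*(-139) + 137240) = 270158*(139/244 + 137240) = 270158*(33486699/244) = 4523349814221/122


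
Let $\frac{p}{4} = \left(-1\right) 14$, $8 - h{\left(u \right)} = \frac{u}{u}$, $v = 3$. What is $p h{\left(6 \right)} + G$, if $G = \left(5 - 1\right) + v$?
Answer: $-385$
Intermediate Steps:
$h{\left(u \right)} = 7$ ($h{\left(u \right)} = 8 - \frac{u}{u} = 8 - 1 = 7$)
$p = -56$ ($p = 4 \left(\left(-1\right) 14\right) = 4 \left(-14\right) = -56$)
$G = 7$ ($G = \left(5 - 1\right) + 3 = 4 + 3 = 7$)
$p h{\left(6 \right)} + G = \left(-56\right) 7 + 7 = -392 + 7 = -385$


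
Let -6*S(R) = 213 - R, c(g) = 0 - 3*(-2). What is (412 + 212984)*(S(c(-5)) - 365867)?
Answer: -78081916494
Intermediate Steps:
c(g) = 6 (c(g) = 0 + 6 = 6)
S(R) = -71/2 + R/6 (S(R) = -(213 - R)/6 = -71/2 + R/6)
(412 + 212984)*(S(c(-5)) - 365867) = (412 + 212984)*((-71/2 + (1/6)*6) - 365867) = 213396*((-71/2 + 1) - 365867) = 213396*(-69/2 - 365867) = 213396*(-731803/2) = -78081916494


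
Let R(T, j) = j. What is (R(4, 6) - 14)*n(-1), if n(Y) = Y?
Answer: 8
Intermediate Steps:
(R(4, 6) - 14)*n(-1) = (6 - 14)*(-1) = -8*(-1) = 8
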